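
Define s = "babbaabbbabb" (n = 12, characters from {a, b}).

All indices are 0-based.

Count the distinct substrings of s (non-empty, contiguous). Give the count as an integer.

56

rank | idx | suffix
   0 |   4 | aabbbabb
   1 |   9 | abb
   2 |   1 | abbaabbbabb
   3 |   5 | abbbabb
   4 |  11 | b
   5 |   3 | baabbbabb
   6 |   8 | babb
   7 |   0 | babbaabbbabb
   8 |  10 | bb
   9 |   2 | bbaabbbabb
  10 |   7 | bbabb
  11 |   6 | bbbabb

SA = [4, 9, 1, 5, 11, 3, 8, 0, 10, 2, 7, 6]
i: (SA[i-1],SA[i]) lcp shared
  1: (4,9) 1 'a'
  2: (9,1) 3 'abb'
  3: (1,5) 3 'abb'
  4: (5,11) 0 ''
  5: (11,3) 1 'b'
  6: (3,8) 2 'ba'
  7: (8,0) 4 'babb'
  8: (0,10) 1 'b'
  9: (10,2) 2 'bb'
  10: (2,7) 3 'bba'
  11: (7,6) 2 'bb'

n(n+1)/2 = 12·13/2 = 78
Σ LCP = 0 + 1 + 3 + 3 + 0 + 1 + 2 + 4 + 1 + 2 + 3 + 2 = 22
distinct = 78 − 22 = 56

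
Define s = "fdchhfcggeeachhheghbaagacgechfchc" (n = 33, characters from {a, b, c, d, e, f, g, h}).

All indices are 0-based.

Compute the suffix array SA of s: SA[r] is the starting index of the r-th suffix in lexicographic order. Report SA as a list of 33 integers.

rank→(start, suffix):
  0 → (20, 'aagacgechfchc')
  1 → (23, 'acgechfchc')
  2 → (11, 'achhheghbaagacgechfchc')
  3 → (21, 'agacgechfchc')
  4 → (19, 'baagacgechfchc')
  5 → (32, 'c')
  6 → (24, 'cgechfchc')
  7 → (6, 'cggeeachhheghbaagacgechfchc')
  8 → (30, 'chc')
  9 → (27, 'chfchc')
  10 → (2, 'chhfcggeeachhheghbaagacgechfchc')
  11 → (12, 'chhheghbaagacgechfchc')
  12 → (1, 'dchhfcggeeachhheghbaagacgechfchc')
  13 → (10, 'eachhheghbaagacgechfchc')
  14 → (26, 'echfchc')
  15 → (9, 'eeachhheghbaagacgechfchc')
  16 → (16, 'eghbaagacgechfchc')
  17 → (5, 'fcggeeachhheghbaagacgechfchc')
  18 → (29, 'fchc')
  19 → (0, 'fdchhfcggeeachhheghbaagacgechfchc')
  20 → (22, 'gacgechfchc')
  21 → (25, 'gechfchc')
  22 → (8, 'geeachhheghbaagacgechfchc')
  23 → (7, 'ggeeachhheghbaagacgechfchc')
  24 → (17, 'ghbaagacgechfchc')
  25 → (18, 'hbaagacgechfchc')
  26 → (31, 'hc')
  27 → (15, 'heghbaagacgechfchc')
  28 → (4, 'hfcggeeachhheghbaagacgechfchc')
  29 → (28, 'hfchc')
  30 → (14, 'hheghbaagacgechfchc')
  31 → (3, 'hhfcggeeachhheghbaagacgechfchc')
  32 → (13, 'hhheghbaagacgechfchc')

[20, 23, 11, 21, 19, 32, 24, 6, 30, 27, 2, 12, 1, 10, 26, 9, 16, 5, 29, 0, 22, 25, 8, 7, 17, 18, 31, 15, 4, 28, 14, 3, 13]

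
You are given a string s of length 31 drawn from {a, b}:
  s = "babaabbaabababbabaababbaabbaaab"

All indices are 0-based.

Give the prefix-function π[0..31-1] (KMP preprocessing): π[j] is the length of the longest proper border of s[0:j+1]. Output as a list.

π[0] = 0
j=1 s[j]='a': π[1]=0 (border '')
j=2 s[j]='b': π[2]=1 (border 'b')
j=3 s[j]='a': π[3]=2 (border 'ba')
j=4 s[j]='a': k: 2→0; π[4]=0 (border '')
j=5 s[j]='b': π[5]=1 (border 'b')
j=6 s[j]='b': k: 1→0; π[6]=1 (border 'b')
j=7 s[j]='a': π[7]=2 (border 'ba')
j=8 s[j]='a': k: 2→0; π[8]=0 (border '')
j=9 s[j]='b': π[9]=1 (border 'b')
j=10 s[j]='a': π[10]=2 (border 'ba')
j=11 s[j]='b': π[11]=3 (border 'bab')
j=12 s[j]='a': π[12]=4 (border 'baba')
j=13 s[j]='b': k: 4→2; π[13]=3 (border 'bab')
j=14 s[j]='b': k: 3→1→0; π[14]=1 (border 'b')
j=15 s[j]='a': π[15]=2 (border 'ba')
j=16 s[j]='b': π[16]=3 (border 'bab')
j=17 s[j]='a': π[17]=4 (border 'baba')
j=18 s[j]='a': π[18]=5 (border 'babaa')
j=19 s[j]='b': π[19]=6 (border 'babaab')
j=20 s[j]='a': k: 6→1; π[20]=2 (border 'ba')
j=21 s[j]='b': π[21]=3 (border 'bab')
j=22 s[j]='b': k: 3→1→0; π[22]=1 (border 'b')
j=23 s[j]='a': π[23]=2 (border 'ba')
j=24 s[j]='a': k: 2→0; π[24]=0 (border '')
j=25 s[j]='b': π[25]=1 (border 'b')
j=26 s[j]='b': k: 1→0; π[26]=1 (border 'b')
j=27 s[j]='a': π[27]=2 (border 'ba')
j=28 s[j]='a': k: 2→0; π[28]=0 (border '')
j=29 s[j]='a': π[29]=0 (border '')
j=30 s[j]='b': π[30]=1 (border 'b')

[0, 0, 1, 2, 0, 1, 1, 2, 0, 1, 2, 3, 4, 3, 1, 2, 3, 4, 5, 6, 2, 3, 1, 2, 0, 1, 1, 2, 0, 0, 1]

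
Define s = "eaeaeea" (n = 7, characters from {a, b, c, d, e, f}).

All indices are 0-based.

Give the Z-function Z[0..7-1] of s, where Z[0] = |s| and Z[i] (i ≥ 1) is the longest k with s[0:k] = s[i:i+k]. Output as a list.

Z[0]=7
i=1: fresh scan; Z[1]=0
i=2: fresh scan; Z[2]=3 grow→box=[2,5)
i=3: min(r-i=2, Z[1]=0)=0; Z[3]=0
i=4: min(r-i=1, Z[2]=3)=1; Z[4]=1
i=5: fresh scan; Z[5]=2 grow→box=[5,7)
i=6: min(r-i=1, Z[1]=0)=0; Z[6]=0

[7, 0, 3, 0, 1, 2, 0]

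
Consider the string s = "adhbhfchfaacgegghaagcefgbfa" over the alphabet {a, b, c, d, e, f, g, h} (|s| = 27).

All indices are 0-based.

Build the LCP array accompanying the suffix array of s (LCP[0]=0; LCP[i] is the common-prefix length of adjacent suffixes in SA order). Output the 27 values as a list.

rank | idx | suffix
   0 |  26 | a
   1 |   9 | aacgegghaagcefgbfa
   2 |  17 | aagcefgbfa
   3 |  10 | acgegghaagcefgbfa
   4 |   0 | adhbhfchfaacgegghaagcefgbfa
   5 |  18 | agcefgbfa
   6 |  24 | bfa
   7 |   3 | bhfchfaacgegghaagcefgbfa
   8 |  20 | cefgbfa
   9 |  11 | cgegghaagcefgbfa
  10 |   6 | chfaacgegghaagcefgbfa
  11 |   1 | dhbhfchfaacgegghaagcefgbfa
  12 |  21 | efgbfa
  13 |  13 | egghaagcefgbfa
  14 |  25 | fa
  15 |   8 | faacgegghaagcefgbfa
  16 |   5 | fchfaacgegghaagcefgbfa
  17 |  22 | fgbfa
  18 |  23 | gbfa
  19 |  19 | gcefgbfa
  20 |  12 | gegghaagcefgbfa
  21 |  14 | gghaagcefgbfa
  22 |  15 | ghaagcefgbfa
  23 |  16 | haagcefgbfa
  24 |   2 | hbhfchfaacgegghaagcefgbfa
  25 |   7 | hfaacgegghaagcefgbfa
  26 |   4 | hfchfaacgegghaagcefgbfa

SA = [26, 9, 17, 10, 0, 18, 24, 3, 20, 11, 6, 1, 21, 13, 25, 8, 5, 22, 23, 19, 12, 14, 15, 16, 2, 7, 4]
rank  pair      lcp
   1  s[26:],s[9:]  1  'a'
   2  s[9:],s[17:]  2  'aa'
   3  s[17:],s[10:]  1  'a'
   4  s[10:],s[0:]  1  'a'
   5  s[0:],s[18:]  1  'a'
   6  s[18:],s[24:]  0  ''
   7  s[24:],s[3:]  1  'b'
   8  s[3:],s[20:]  0  ''
   9  s[20:],s[11:]  1  'c'
  10  s[11:],s[6:]  1  'c'
  11  s[6:],s[1:]  0  ''
  12  s[1:],s[21:]  0  ''
  13  s[21:],s[13:]  1  'e'
  14  s[13:],s[25:]  0  ''
  15  s[25:],s[8:]  2  'fa'
  16  s[8:],s[5:]  1  'f'
  17  s[5:],s[22:]  1  'f'
  18  s[22:],s[23:]  0  ''
  19  s[23:],s[19:]  1  'g'
  20  s[19:],s[12:]  1  'g'
  21  s[12:],s[14:]  1  'g'
  22  s[14:],s[15:]  1  'g'
  23  s[15:],s[16:]  0  ''
  24  s[16:],s[2:]  1  'h'
  25  s[2:],s[7:]  1  'h'
  26  s[7:],s[4:]  2  'hf'

[0, 1, 2, 1, 1, 1, 0, 1, 0, 1, 1, 0, 0, 1, 0, 2, 1, 1, 0, 1, 1, 1, 1, 0, 1, 1, 2]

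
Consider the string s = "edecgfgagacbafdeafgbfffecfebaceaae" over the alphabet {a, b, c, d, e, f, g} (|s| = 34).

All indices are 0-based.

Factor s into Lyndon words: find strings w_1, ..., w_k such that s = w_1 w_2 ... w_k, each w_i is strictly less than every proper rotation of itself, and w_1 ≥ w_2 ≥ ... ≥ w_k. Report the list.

emit factor 1: 'e' (i=0, period=1)
emit factor 2: 'de' (i=1, period=2)
emit factor 3: 'cgfg' (i=3, period=4)
emit factor 4: 'ag' (i=7, period=2)
emit factor 5: 'acbafdeafgbfffecfebace' (i=9, period=22)
emit factor 6: 'aae' (i=31, period=3)

["e", "de", "cgfg", "ag", "acbafdeafgbfffecfebace", "aae"]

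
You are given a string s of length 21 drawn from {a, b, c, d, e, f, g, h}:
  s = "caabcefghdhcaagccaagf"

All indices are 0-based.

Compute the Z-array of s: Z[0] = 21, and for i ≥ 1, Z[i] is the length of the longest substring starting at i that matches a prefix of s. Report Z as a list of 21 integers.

[21, 0, 0, 0, 1, 0, 0, 0, 0, 0, 0, 3, 0, 0, 0, 1, 3, 0, 0, 0, 0]

Z[0]=21
i=1: i≥r, start 0; Z[1]=0
i=2: i≥r, start 0; Z[2]=0
i=3: i≥r, start 0; Z[3]=0
i=4: i≥r, start 0; Z[4]=1 scan→box=[4,5)
i=5: i≥r, start 0; Z[5]=0
i=6: i≥r, start 0; Z[6]=0
i=7: i≥r, start 0; Z[7]=0
i=8: i≥r, start 0; Z[8]=0
i=9: i≥r, start 0; Z[9]=0
i=10: i≥r, start 0; Z[10]=0
i=11: i≥r, start 0; Z[11]=3 scan→box=[11,14)
i=12: min(r-i=2, Z[1]=0)=0; Z[12]=0
i=13: min(r-i=1, Z[2]=0)=0; Z[13]=0
i=14: i≥r, start 0; Z[14]=0
i=15: i≥r, start 0; Z[15]=1 scan→box=[15,16)
i=16: i≥r, start 0; Z[16]=3 scan→box=[16,19)
i=17: min(r-i=2, Z[1]=0)=0; Z[17]=0
i=18: min(r-i=1, Z[2]=0)=0; Z[18]=0
i=19: i≥r, start 0; Z[19]=0
i=20: i≥r, start 0; Z[20]=0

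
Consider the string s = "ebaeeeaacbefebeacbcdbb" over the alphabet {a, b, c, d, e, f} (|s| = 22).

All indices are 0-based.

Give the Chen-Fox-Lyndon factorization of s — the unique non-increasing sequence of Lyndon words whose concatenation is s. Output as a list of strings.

["e", "b", "aeee", "aacbefebeacbcdbb"]

emit factor 1: 'e' (i=0, period=1)
emit factor 2: 'b' (i=1, period=1)
emit factor 3: 'aeee' (i=2, period=4)
emit factor 4: 'aacbefebeacbcdbb' (i=6, period=16)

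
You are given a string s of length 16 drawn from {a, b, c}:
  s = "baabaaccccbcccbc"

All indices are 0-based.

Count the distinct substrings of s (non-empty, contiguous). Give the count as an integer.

sorted suffixes:
  #0 SA[0]=1  'aabaaccccbcccbc'
  #1 SA[1]=4  'aaccccbcccbc'
  #2 SA[2]=2  'abaaccccbcccbc'
  #3 SA[3]=5  'accccbcccbc'
  #4 SA[4]=0  'baabaaccccbcccbc'
  #5 SA[5]=3  'baaccccbcccbc'
  #6 SA[6]=14  'bc'
  #7 SA[7]=10  'bcccbc'
  #8 SA[8]=15  'c'
  #9 SA[9]=13  'cbc'
  #10 SA[10]=9  'cbcccbc'
  #11 SA[11]=12  'ccbc'
  #12 SA[12]=8  'ccbcccbc'
  #13 SA[13]=11  'cccbc'
  #14 SA[14]=7  'cccbcccbc'
  #15 SA[15]=6  'ccccbcccbc'

SA = [1, 4, 2, 5, 0, 3, 14, 10, 15, 13, 9, 12, 8, 11, 7, 6]
i: (SA[i-1],SA[i]) lcp shared
  1: (1,4) 2 'aa'
  2: (4,2) 1 'a'
  3: (2,5) 1 'a'
  4: (5,0) 0 ''
  5: (0,3) 3 'baa'
  6: (3,14) 1 'b'
  7: (14,10) 2 'bc'
  8: (10,15) 0 ''
  9: (15,13) 1 'c'
  10: (13,9) 3 'cbc'
  11: (9,12) 1 'c'
  12: (12,8) 4 'ccbc'
  13: (8,11) 2 'cc'
  14: (11,7) 5 'cccbc'
  15: (7,6) 3 'ccc'

n(n+1)/2 = 16·17/2 = 136
Σ LCP = 0 + 2 + 1 + 1 + 0 + 3 + 1 + 2 + 0 + 1 + 3 + 1 + 4 + 2 + 5 + 3 = 29
distinct = 136 − 29 = 107

107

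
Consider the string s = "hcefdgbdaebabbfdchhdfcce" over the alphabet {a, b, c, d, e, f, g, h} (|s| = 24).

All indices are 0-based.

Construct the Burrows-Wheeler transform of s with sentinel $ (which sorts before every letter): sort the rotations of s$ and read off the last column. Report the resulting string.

rank  rotation                   last
    0  $hcefdgbdaebabbfdchhdfcce  e
    1  abbfdchhdfcce$hcefdgbdaeb  b
    2  aebabbfdchhdfcce$hcefdgbd  d
    3  babbfdchhdfcce$hcefdgbdae  e
    4  bbfdchhdfcce$hcefdgbdaeba  a
    5  bdaebabbfdchhdfcce$hcefdg  g
    6  bfdchhdfcce$hcefdgbdaebab  b
    7  cce$hcefdgbdaebabbfdchhdf  f
    8  ce$hcefdgbdaebabbfdchhdfc  c
    9  cefdgbdaebabbfdchhdfcce$h  h
   10  chhdfcce$hcefdgbdaebabbfd  d
   11  daebabbfdchhdfcce$hcefdgb  b
   12  dchhdfcce$hcefdgbdaebabbf  f
   13  dfcce$hcefdgbdaebabbfdchh  h
   14  dgbdaebabbfdchhdfcce$hcef  f
   15  e$hcefdgbdaebabbfdchhdfcc  c
   16  ebabbfdchhdfcce$hcefdgbda  a
   17  efdgbdaebabbfdchhdfcce$hc  c
   18  fcce$hcefdgbdaebabbfdchhd  d
   19  fdchhdfcce$hcefdgbdaebabb  b
   20  fdgbdaebabbfdchhdfcce$hce  e
   21  gbdaebabbfdchhdfcce$hcefd  d
   22  hcefdgbdaebabbfdchhdfcce$  $
   23  hdfcce$hcefdgbdaebabbfdch  h
   24  hhdfcce$hcefdgbdaebabbfdc  c

ebdeagbfchdbfhfcacdbed$hc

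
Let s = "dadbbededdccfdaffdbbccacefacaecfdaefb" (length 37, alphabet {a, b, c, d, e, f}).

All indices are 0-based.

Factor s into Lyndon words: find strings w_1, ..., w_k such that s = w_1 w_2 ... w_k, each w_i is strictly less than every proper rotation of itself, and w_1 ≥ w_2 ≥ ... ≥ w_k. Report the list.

["d", "adbbededdccfdaffdbbcc", "acef", "acaecfdaefb"]

emit factor 1: 'd' (i=0, period=1)
emit factor 2: 'adbbededdccfdaffdbbcc' (i=1, period=21)
emit factor 3: 'acef' (i=22, period=4)
emit factor 4: 'acaecfdaefb' (i=26, period=11)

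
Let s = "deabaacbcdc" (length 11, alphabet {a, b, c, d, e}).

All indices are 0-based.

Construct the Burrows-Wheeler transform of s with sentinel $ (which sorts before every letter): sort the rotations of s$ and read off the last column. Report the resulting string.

rank  rotation      last
    0  $deabaacbcdc  c
    1  aacbcdc$deab  b
    2  abaacbcdc$de  e
    3  acbcdc$deaba  a
    4  baacbcdc$dea  a
    5  bcdc$deabaac  c
    6  c$deabaacbcd  d
    7  cbcdc$deabaa  a
    8  cdc$deabaacb  b
    9  dc$deabaacbc  c
   10  deabaacbcdc$  $
   11  eabaacbcdc$d  d

cbeaacdabc$d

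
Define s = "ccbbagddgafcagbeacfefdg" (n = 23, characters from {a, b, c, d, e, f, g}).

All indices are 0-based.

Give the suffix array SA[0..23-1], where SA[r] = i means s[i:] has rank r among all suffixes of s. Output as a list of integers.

[16, 9, 12, 4, 3, 2, 14, 11, 1, 0, 17, 6, 21, 7, 15, 19, 10, 20, 18, 22, 8, 13, 5]

rank→(start, suffix):
  0 → (16, 'acfefdg')
  1 → (9, 'afcagbeacfefdg')
  2 → (12, 'agbeacfefdg')
  3 → (4, 'agddgafcagbeacfefdg')
  4 → (3, 'bagddgafcagbeacfefdg')
  5 → (2, 'bbagddgafcagbeacfefdg')
  6 → (14, 'beacfefdg')
  7 → (11, 'cagbeacfefdg')
  8 → (1, 'cbbagddgafcagbeacfefdg')
  9 → (0, 'ccbbagddgafcagbeacfefdg')
  10 → (17, 'cfefdg')
  11 → (6, 'ddgafcagbeacfefdg')
  12 → (21, 'dg')
  13 → (7, 'dgafcagbeacfefdg')
  14 → (15, 'eacfefdg')
  15 → (19, 'efdg')
  16 → (10, 'fcagbeacfefdg')
  17 → (20, 'fdg')
  18 → (18, 'fefdg')
  19 → (22, 'g')
  20 → (8, 'gafcagbeacfefdg')
  21 → (13, 'gbeacfefdg')
  22 → (5, 'gddgafcagbeacfefdg')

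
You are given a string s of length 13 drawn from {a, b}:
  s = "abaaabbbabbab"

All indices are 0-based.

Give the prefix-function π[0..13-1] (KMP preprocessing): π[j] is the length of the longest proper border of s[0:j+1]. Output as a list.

[0, 0, 1, 1, 1, 2, 0, 0, 1, 2, 0, 1, 2]

π[0] = 0
j=1 s[j]='b': π[1]=0 (border '')
j=2 s[j]='a': π[2]=1 (border 'a')
j=3 s[j]='a': k: 1→0; π[3]=1 (border 'a')
j=4 s[j]='a': k: 1→0; π[4]=1 (border 'a')
j=5 s[j]='b': π[5]=2 (border 'ab')
j=6 s[j]='b': k: 2→0; π[6]=0 (border '')
j=7 s[j]='b': π[7]=0 (border '')
j=8 s[j]='a': π[8]=1 (border 'a')
j=9 s[j]='b': π[9]=2 (border 'ab')
j=10 s[j]='b': k: 2→0; π[10]=0 (border '')
j=11 s[j]='a': π[11]=1 (border 'a')
j=12 s[j]='b': π[12]=2 (border 'ab')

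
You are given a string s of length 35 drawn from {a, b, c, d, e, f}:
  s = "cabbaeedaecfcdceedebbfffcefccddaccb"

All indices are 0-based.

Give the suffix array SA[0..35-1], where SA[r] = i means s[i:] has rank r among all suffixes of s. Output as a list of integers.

rank→(start, suffix):
  0 → (1, 'abbaeedaecfcdceedebbfffcefccddaccb')
  1 → (31, 'accb')
  2 → (8, 'aecfcdceedebbfffcefccddaccb')
  3 → (4, 'aeedaecfcdceedebbfffcefccddaccb')
  4 → (34, 'b')
  5 → (3, 'baeedaecfcdceedebbfffcefccddaccb')
  6 → (2, 'bbaeedaecfcdceedebbfffcefccddaccb')
  7 → (19, 'bbfffcefccddaccb')
  8 → (20, 'bfffcefccddaccb')
  9 → (0, 'cabbaeedaecfcdceedebbfffcefccddaccb')
  10 → (33, 'cb')
  11 → (32, 'ccb')
  12 → (27, 'ccddaccb')
  13 → (12, 'cdceedebbfffcefccddaccb')
  14 → (28, 'cddaccb')
  15 → (14, 'ceedebbfffcefccddaccb')
  16 → (24, 'cefccddaccb')
  17 → (10, 'cfcdceedebbfffcefccddaccb')
  18 → (30, 'daccb')
  19 → (7, 'daecfcdceedebbfffcefccddaccb')
  20 → (13, 'dceedebbfffcefccddaccb')
  21 → (29, 'ddaccb')
  22 → (17, 'debbfffcefccddaccb')
  23 → (18, 'ebbfffcefccddaccb')
  24 → (9, 'ecfcdceedebbfffcefccddaccb')
  25 → (6, 'edaecfcdceedebbfffcefccddaccb')
  26 → (16, 'edebbfffcefccddaccb')
  27 → (5, 'eedaecfcdceedebbfffcefccddaccb')
  28 → (15, 'eedebbfffcefccddaccb')
  29 → (25, 'efccddaccb')
  30 → (26, 'fccddaccb')
  31 → (11, 'fcdceedebbfffcefccddaccb')
  32 → (23, 'fcefccddaccb')
  33 → (22, 'ffcefccddaccb')
  34 → (21, 'fffcefccddaccb')

[1, 31, 8, 4, 34, 3, 2, 19, 20, 0, 33, 32, 27, 12, 28, 14, 24, 10, 30, 7, 13, 29, 17, 18, 9, 6, 16, 5, 15, 25, 26, 11, 23, 22, 21]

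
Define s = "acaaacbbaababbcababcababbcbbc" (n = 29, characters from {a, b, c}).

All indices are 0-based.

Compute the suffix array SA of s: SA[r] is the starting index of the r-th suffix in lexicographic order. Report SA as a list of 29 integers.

[2, 8, 3, 9, 20, 15, 11, 22, 17, 0, 4, 7, 10, 21, 16, 6, 26, 12, 23, 27, 18, 13, 24, 28, 1, 19, 14, 5, 25]

sorted suffixes:
  #0 SA[0]=2  'aaacbbaababbcababcababbcbbc'
  #1 SA[1]=8  'aababbcababcababbcbbc'
  #2 SA[2]=3  'aacbbaababbcababcababbcbbc'
  #3 SA[3]=9  'ababbcababcababbcbbc'
  #4 SA[4]=20  'ababbcbbc'
  #5 SA[5]=15  'ababcababbcbbc'
  #6 SA[6]=11  'abbcababcababbcbbc'
  #7 SA[7]=22  'abbcbbc'
  #8 SA[8]=17  'abcababbcbbc'
  #9 SA[9]=0  'acaaacbbaababbcababcababbcbbc'
  #10 SA[10]=4  'acbbaababbcababcababbcbbc'
  #11 SA[11]=7  'baababbcababcababbcbbc'
  #12 SA[12]=10  'babbcababcababbcbbc'
  #13 SA[13]=21  'babbcbbc'
  #14 SA[14]=16  'babcababbcbbc'
  #15 SA[15]=6  'bbaababbcababcababbcbbc'
  #16 SA[16]=26  'bbc'
  #17 SA[17]=12  'bbcababcababbcbbc'
  #18 SA[18]=23  'bbcbbc'
  #19 SA[19]=27  'bc'
  #20 SA[20]=18  'bcababbcbbc'
  #21 SA[21]=13  'bcababcababbcbbc'
  #22 SA[22]=24  'bcbbc'
  #23 SA[23]=28  'c'
  #24 SA[24]=1  'caaacbbaababbcababcababbcbbc'
  #25 SA[25]=19  'cababbcbbc'
  #26 SA[26]=14  'cababcababbcbbc'
  #27 SA[27]=5  'cbbaababbcababcababbcbbc'
  #28 SA[28]=25  'cbbc'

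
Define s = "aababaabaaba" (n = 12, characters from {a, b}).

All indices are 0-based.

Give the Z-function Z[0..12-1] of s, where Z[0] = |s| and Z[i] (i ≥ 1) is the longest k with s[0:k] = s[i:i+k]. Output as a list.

Z[0]=12
i=1: outside box; Z[1]=1 grow→box=[1,2)
i=2: outside box; Z[2]=0
i=3: outside box; Z[3]=1 grow→box=[3,4)
i=4: outside box; Z[4]=0
i=5: outside box; Z[5]=4 grow→box=[5,9)
i=6: min(r-i=3, Z[1]=1)=1; Z[6]=1
i=7: min(r-i=2, Z[2]=0)=0; Z[7]=0
i=8: min(r-i=1, Z[3]=1)=1; Z[8]=4 grow→box=[8,12)
i=9: min(r-i=3, Z[1]=1)=1; Z[9]=1
i=10: min(r-i=2, Z[2]=0)=0; Z[10]=0
i=11: min(r-i=1, Z[3]=1)=1; Z[11]=1

[12, 1, 0, 1, 0, 4, 1, 0, 4, 1, 0, 1]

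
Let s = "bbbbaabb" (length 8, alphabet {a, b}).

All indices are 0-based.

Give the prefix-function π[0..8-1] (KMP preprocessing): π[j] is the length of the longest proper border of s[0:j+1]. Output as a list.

[0, 1, 2, 3, 0, 0, 1, 2]

π[0] = 0
j=1 s[j]='b': π[1]=1 (border 'b')
j=2 s[j]='b': π[2]=2 (border 'bb')
j=3 s[j]='b': π[3]=3 (border 'bbb')
j=4 s[j]='a': k: 3→2→1→0; π[4]=0 (border '')
j=5 s[j]='a': π[5]=0 (border '')
j=6 s[j]='b': π[6]=1 (border 'b')
j=7 s[j]='b': π[7]=2 (border 'bb')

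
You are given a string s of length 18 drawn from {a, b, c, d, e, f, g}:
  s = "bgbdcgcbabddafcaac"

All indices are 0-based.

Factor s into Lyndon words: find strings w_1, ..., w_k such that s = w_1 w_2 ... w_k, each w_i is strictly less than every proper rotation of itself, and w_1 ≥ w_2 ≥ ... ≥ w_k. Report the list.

emit factor 1: 'bg' (i=0, period=2)
emit factor 2: 'bdcgc' (i=2, period=5)
emit factor 3: 'b' (i=7, period=1)
emit factor 4: 'abddafc' (i=8, period=7)
emit factor 5: 'aac' (i=15, period=3)

["bg", "bdcgc", "b", "abddafc", "aac"]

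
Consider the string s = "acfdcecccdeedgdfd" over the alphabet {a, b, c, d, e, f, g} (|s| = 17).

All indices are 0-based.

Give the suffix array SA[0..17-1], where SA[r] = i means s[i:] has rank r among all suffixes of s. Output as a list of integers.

[0, 6, 7, 8, 4, 1, 16, 3, 9, 14, 12, 5, 11, 10, 15, 2, 13]

rank | idx | suffix
   0 |   0 | acfdcecccdeedgdfd
   1 |   6 | cccdeedgdfd
   2 |   7 | ccdeedgdfd
   3 |   8 | cdeedgdfd
   4 |   4 | cecccdeedgdfd
   5 |   1 | cfdcecccdeedgdfd
   6 |  16 | d
   7 |   3 | dcecccdeedgdfd
   8 |   9 | deedgdfd
   9 |  14 | dfd
  10 |  12 | dgdfd
  11 |   5 | ecccdeedgdfd
  12 |  11 | edgdfd
  13 |  10 | eedgdfd
  14 |  15 | fd
  15 |   2 | fdcecccdeedgdfd
  16 |  13 | gdfd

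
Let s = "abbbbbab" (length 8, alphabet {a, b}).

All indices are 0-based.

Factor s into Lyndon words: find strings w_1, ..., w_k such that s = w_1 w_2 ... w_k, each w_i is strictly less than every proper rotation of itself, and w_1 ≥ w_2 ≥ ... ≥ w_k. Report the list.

emit factor 1: 'abbbbb' (i=0, period=6)
emit factor 2: 'ab' (i=6, period=2)

["abbbbb", "ab"]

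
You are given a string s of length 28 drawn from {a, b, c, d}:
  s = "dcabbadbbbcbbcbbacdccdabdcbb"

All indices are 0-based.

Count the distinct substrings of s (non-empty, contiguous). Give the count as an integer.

sorted suffixes:
  #0 SA[0]=2  'abbadbbbcbbcbbacdccdabdcbb'
  #1 SA[1]=22  'abdcbb'
  #2 SA[2]=16  'acdccdabdcbb'
  #3 SA[3]=5  'adbbbcbbcbbacdccdabdcbb'
  #4 SA[4]=27  'b'
  #5 SA[5]=15  'bacdccdabdcbb'
  #6 SA[6]=4  'badbbbcbbcbbacdccdabdcbb'
  #7 SA[7]=26  'bb'
  #8 SA[8]=14  'bbacdccdabdcbb'
  #9 SA[9]=3  'bbadbbbcbbcbbacdccdabdcbb'
  #10 SA[10]=7  'bbbcbbcbbacdccdabdcbb'
  #11 SA[11]=11  'bbcbbacdccdabdcbb'
  #12 SA[12]=8  'bbcbbcbbacdccdabdcbb'
  #13 SA[13]=12  'bcbbacdccdabdcbb'
  #14 SA[14]=9  'bcbbcbbacdccdabdcbb'
  #15 SA[15]=23  'bdcbb'
  #16 SA[16]=1  'cabbadbbbcbbcbbacdccdabdcbb'
  #17 SA[17]=25  'cbb'
  #18 SA[18]=13  'cbbacdccdabdcbb'
  #19 SA[19]=10  'cbbcbbacdccdabdcbb'
  #20 SA[20]=19  'ccdabdcbb'
  #21 SA[21]=20  'cdabdcbb'
  #22 SA[22]=17  'cdccdabdcbb'
  #23 SA[23]=21  'dabdcbb'
  #24 SA[24]=6  'dbbbcbbcbbacdccdabdcbb'
  #25 SA[25]=0  'dcabbadbbbcbbcbbacdccdabdcbb'
  #26 SA[26]=24  'dcbb'
  #27 SA[27]=18  'dccdabdcbb'

SA = [2, 22, 16, 5, 27, 15, 4, 26, 14, 3, 7, 11, 8, 12, 9, 23, 1, 25, 13, 10, 19, 20, 17, 21, 6, 0, 24, 18]
rank  pair      lcp
   1  s[2:],s[22:]  2  'ab'
   2  s[22:],s[16:]  1  'a'
   3  s[16:],s[5:]  1  'a'
   4  s[5:],s[27:]  0  ''
   5  s[27:],s[15:]  1  'b'
   6  s[15:],s[4:]  2  'ba'
   7  s[4:],s[26:]  1  'b'
   8  s[26:],s[14:]  2  'bb'
   9  s[14:],s[3:]  3  'bba'
  10  s[3:],s[7:]  2  'bb'
  11  s[7:],s[11:]  2  'bb'
  12  s[11:],s[8:]  5  'bbcbb'
  13  s[8:],s[12:]  1  'b'
  14  s[12:],s[9:]  4  'bcbb'
  15  s[9:],s[23:]  1  'b'
  16  s[23:],s[1:]  0  ''
  17  s[1:],s[25:]  1  'c'
  18  s[25:],s[13:]  3  'cbb'
  19  s[13:],s[10:]  3  'cbb'
  20  s[10:],s[19:]  1  'c'
  21  s[19:],s[20:]  1  'c'
  22  s[20:],s[17:]  2  'cd'
  23  s[17:],s[21:]  0  ''
  24  s[21:],s[6:]  1  'd'
  25  s[6:],s[0:]  1  'd'
  26  s[0:],s[24:]  2  'dc'
  27  s[24:],s[18:]  2  'dc'

n(n+1)/2 = 28·29/2 = 406
Σ LCP = 0 + 2 + 1 + 1 + 0 + 1 + 2 + 1 + 2 + 3 + 2 + 2 + 5 + 1 + 4 + 1 + 0 + 1 + 3 + 3 + 1 + 1 + 2 + 0 + 1 + 1 + 2 + 2 = 45
distinct = 406 − 45 = 361

361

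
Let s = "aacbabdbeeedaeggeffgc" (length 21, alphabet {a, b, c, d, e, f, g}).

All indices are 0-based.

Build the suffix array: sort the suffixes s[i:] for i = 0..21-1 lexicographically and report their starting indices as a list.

[0, 4, 1, 12, 3, 5, 7, 20, 2, 11, 6, 10, 9, 8, 16, 13, 17, 18, 19, 15, 14]

sorted suffixes:
  #0 SA[0]=0  'aacbabdbeeedaeggeffgc'
  #1 SA[1]=4  'abdbeeedaeggeffgc'
  #2 SA[2]=1  'acbabdbeeedaeggeffgc'
  #3 SA[3]=12  'aeggeffgc'
  #4 SA[4]=3  'babdbeeedaeggeffgc'
  #5 SA[5]=5  'bdbeeedaeggeffgc'
  #6 SA[6]=7  'beeedaeggeffgc'
  #7 SA[7]=20  'c'
  #8 SA[8]=2  'cbabdbeeedaeggeffgc'
  #9 SA[9]=11  'daeggeffgc'
  #10 SA[10]=6  'dbeeedaeggeffgc'
  #11 SA[11]=10  'edaeggeffgc'
  #12 SA[12]=9  'eedaeggeffgc'
  #13 SA[13]=8  'eeedaeggeffgc'
  #14 SA[14]=16  'effgc'
  #15 SA[15]=13  'eggeffgc'
  #16 SA[16]=17  'ffgc'
  #17 SA[17]=18  'fgc'
  #18 SA[18]=19  'gc'
  #19 SA[19]=15  'geffgc'
  #20 SA[20]=14  'ggeffgc'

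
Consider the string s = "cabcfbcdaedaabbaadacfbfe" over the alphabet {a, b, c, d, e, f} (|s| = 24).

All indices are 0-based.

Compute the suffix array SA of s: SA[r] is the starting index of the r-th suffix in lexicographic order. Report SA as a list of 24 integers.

[11, 15, 12, 1, 18, 16, 8, 14, 13, 5, 2, 21, 0, 6, 3, 19, 10, 17, 7, 23, 9, 4, 20, 22]

rank | idx | suffix
   0 |  11 | aabbaadacfbfe
   1 |  15 | aadacfbfe
   2 |  12 | abbaadacfbfe
   3 |   1 | abcfbcdaedaabbaadacfbfe
   4 |  18 | acfbfe
   5 |  16 | adacfbfe
   6 |   8 | aedaabbaadacfbfe
   7 |  14 | baadacfbfe
   8 |  13 | bbaadacfbfe
   9 |   5 | bcdaedaabbaadacfbfe
  10 |   2 | bcfbcdaedaabbaadacfbfe
  11 |  21 | bfe
  12 |   0 | cabcfbcdaedaabbaadacfbfe
  13 |   6 | cdaedaabbaadacfbfe
  14 |   3 | cfbcdaedaabbaadacfbfe
  15 |  19 | cfbfe
  16 |  10 | daabbaadacfbfe
  17 |  17 | dacfbfe
  18 |   7 | daedaabbaadacfbfe
  19 |  23 | e
  20 |   9 | edaabbaadacfbfe
  21 |   4 | fbcdaedaabbaadacfbfe
  22 |  20 | fbfe
  23 |  22 | fe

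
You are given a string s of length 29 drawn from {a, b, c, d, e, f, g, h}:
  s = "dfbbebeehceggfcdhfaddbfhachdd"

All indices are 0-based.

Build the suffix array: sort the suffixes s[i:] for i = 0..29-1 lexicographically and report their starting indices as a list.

sorted suffixes:
  #0 SA[0]=24  'achdd'
  #1 SA[1]=18  'addbfhachdd'
  #2 SA[2]=2  'bbebeehceggfcdhfaddbfhachdd'
  #3 SA[3]=3  'bebeehceggfcdhfaddbfhachdd'
  #4 SA[4]=5  'beehceggfcdhfaddbfhachdd'
  #5 SA[5]=21  'bfhachdd'
  #6 SA[6]=14  'cdhfaddbfhachdd'
  #7 SA[7]=9  'ceggfcdhfaddbfhachdd'
  #8 SA[8]=25  'chdd'
  #9 SA[9]=28  'd'
  #10 SA[10]=20  'dbfhachdd'
  #11 SA[11]=27  'dd'
  #12 SA[12]=19  'ddbfhachdd'
  #13 SA[13]=0  'dfbbebeehceggfcdhfaddbfhachdd'
  #14 SA[14]=15  'dhfaddbfhachdd'
  #15 SA[15]=4  'ebeehceggfcdhfaddbfhachdd'
  #16 SA[16]=6  'eehceggfcdhfaddbfhachdd'
  #17 SA[17]=10  'eggfcdhfaddbfhachdd'
  #18 SA[18]=7  'ehceggfcdhfaddbfhachdd'
  #19 SA[19]=17  'faddbfhachdd'
  #20 SA[20]=1  'fbbebeehceggfcdhfaddbfhachdd'
  #21 SA[21]=13  'fcdhfaddbfhachdd'
  #22 SA[22]=22  'fhachdd'
  #23 SA[23]=12  'gfcdhfaddbfhachdd'
  #24 SA[24]=11  'ggfcdhfaddbfhachdd'
  #25 SA[25]=23  'hachdd'
  #26 SA[26]=8  'hceggfcdhfaddbfhachdd'
  #27 SA[27]=26  'hdd'
  #28 SA[28]=16  'hfaddbfhachdd'

[24, 18, 2, 3, 5, 21, 14, 9, 25, 28, 20, 27, 19, 0, 15, 4, 6, 10, 7, 17, 1, 13, 22, 12, 11, 23, 8, 26, 16]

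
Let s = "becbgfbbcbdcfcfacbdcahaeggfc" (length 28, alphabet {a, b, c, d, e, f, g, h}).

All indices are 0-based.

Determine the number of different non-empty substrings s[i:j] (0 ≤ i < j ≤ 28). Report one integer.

376

rank | idx | suffix
   0 |  15 | acbdcahaeggfc
   1 |  22 | aeggfc
   2 |  20 | ahaeggfc
   3 |   6 | bbcbdcfcfacbdcahaeggfc
   4 |   7 | bcbdcfcfacbdcahaeggfc
   5 |  17 | bdcahaeggfc
   6 |   9 | bdcfcfacbdcahaeggfc
   7 |   0 | becbgfbbcbdcfcfacbdcahaeggfc
   8 |   3 | bgfbbcbdcfcfacbdcahaeggfc
   9 |  27 | c
  10 |  19 | cahaeggfc
  11 |  16 | cbdcahaeggfc
  12 |   8 | cbdcfcfacbdcahaeggfc
  13 |   2 | cbgfbbcbdcfcfacbdcahaeggfc
  14 |  13 | cfacbdcahaeggfc
  15 |  11 | cfcfacbdcahaeggfc
  16 |  18 | dcahaeggfc
  17 |  10 | dcfcfacbdcahaeggfc
  18 |   1 | ecbgfbbcbdcfcfacbdcahaeggfc
  19 |  23 | eggfc
  20 |  14 | facbdcahaeggfc
  21 |   5 | fbbcbdcfcfacbdcahaeggfc
  22 |  26 | fc
  23 |  12 | fcfacbdcahaeggfc
  24 |   4 | gfbbcbdcfcfacbdcahaeggfc
  25 |  25 | gfc
  26 |  24 | ggfc
  27 |  21 | haeggfc

SA = [15, 22, 20, 6, 7, 17, 9, 0, 3, 27, 19, 16, 8, 2, 13, 11, 18, 10, 1, 23, 14, 5, 26, 12, 4, 25, 24, 21]
[i] adj suffixes → lcp
  [1] 15/22 → 1 ('a')
  [2] 22/20 → 1 ('a')
  [3] 20/6 → 0 ('')
  [4] 6/7 → 1 ('b')
  [5] 7/17 → 1 ('b')
  [6] 17/9 → 3 ('bdc')
  [7] 9/0 → 1 ('b')
  [8] 0/3 → 1 ('b')
  [9] 3/27 → 0 ('')
  [10] 27/19 → 1 ('c')
  [11] 19/16 → 1 ('c')
  [12] 16/8 → 4 ('cbdc')
  [13] 8/2 → 2 ('cb')
  [14] 2/13 → 1 ('c')
  [15] 13/11 → 2 ('cf')
  [16] 11/18 → 0 ('')
  [17] 18/10 → 2 ('dc')
  [18] 10/1 → 0 ('')
  [19] 1/23 → 1 ('e')
  [20] 23/14 → 0 ('')
  [21] 14/5 → 1 ('f')
  [22] 5/26 → 1 ('f')
  [23] 26/12 → 2 ('fc')
  [24] 12/4 → 0 ('')
  [25] 4/25 → 2 ('gf')
  [26] 25/24 → 1 ('g')
  [27] 24/21 → 0 ('')

n(n+1)/2 = 28·29/2 = 406
Σ LCP = 0 + 1 + 1 + 0 + 1 + 1 + 3 + 1 + 1 + 0 + 1 + 1 + 4 + 2 + 1 + 2 + 0 + 2 + 0 + 1 + 0 + 1 + 1 + 2 + 0 + 2 + 1 + 0 = 30
distinct = 406 − 30 = 376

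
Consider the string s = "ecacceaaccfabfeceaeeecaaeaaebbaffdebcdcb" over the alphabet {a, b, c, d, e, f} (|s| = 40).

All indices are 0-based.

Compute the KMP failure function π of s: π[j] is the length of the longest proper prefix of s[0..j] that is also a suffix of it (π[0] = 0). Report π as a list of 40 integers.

[0, 0, 0, 0, 0, 1, 0, 0, 0, 0, 0, 0, 0, 0, 1, 2, 1, 0, 1, 1, 1, 2, 3, 0, 1, 0, 0, 1, 0, 0, 0, 0, 0, 0, 1, 0, 0, 0, 0, 0]

π[0] = 0
j=1 s[j]='c': π[1]=0 (border '')
j=2 s[j]='a': π[2]=0 (border '')
j=3 s[j]='c': π[3]=0 (border '')
j=4 s[j]='c': π[4]=0 (border '')
j=5 s[j]='e': π[5]=1 (border 'e')
j=6 s[j]='a': k: 1→0; π[6]=0 (border '')
j=7 s[j]='a': π[7]=0 (border '')
j=8 s[j]='c': π[8]=0 (border '')
j=9 s[j]='c': π[9]=0 (border '')
j=10 s[j]='f': π[10]=0 (border '')
j=11 s[j]='a': π[11]=0 (border '')
j=12 s[j]='b': π[12]=0 (border '')
j=13 s[j]='f': π[13]=0 (border '')
j=14 s[j]='e': π[14]=1 (border 'e')
j=15 s[j]='c': π[15]=2 (border 'ec')
j=16 s[j]='e': k: 2→0; π[16]=1 (border 'e')
j=17 s[j]='a': k: 1→0; π[17]=0 (border '')
j=18 s[j]='e': π[18]=1 (border 'e')
j=19 s[j]='e': k: 1→0; π[19]=1 (border 'e')
j=20 s[j]='e': k: 1→0; π[20]=1 (border 'e')
j=21 s[j]='c': π[21]=2 (border 'ec')
j=22 s[j]='a': π[22]=3 (border 'eca')
j=23 s[j]='a': k: 3→0; π[23]=0 (border '')
j=24 s[j]='e': π[24]=1 (border 'e')
j=25 s[j]='a': k: 1→0; π[25]=0 (border '')
j=26 s[j]='a': π[26]=0 (border '')
j=27 s[j]='e': π[27]=1 (border 'e')
j=28 s[j]='b': k: 1→0; π[28]=0 (border '')
j=29 s[j]='b': π[29]=0 (border '')
j=30 s[j]='a': π[30]=0 (border '')
j=31 s[j]='f': π[31]=0 (border '')
j=32 s[j]='f': π[32]=0 (border '')
j=33 s[j]='d': π[33]=0 (border '')
j=34 s[j]='e': π[34]=1 (border 'e')
j=35 s[j]='b': k: 1→0; π[35]=0 (border '')
j=36 s[j]='c': π[36]=0 (border '')
j=37 s[j]='d': π[37]=0 (border '')
j=38 s[j]='c': π[38]=0 (border '')
j=39 s[j]='b': π[39]=0 (border '')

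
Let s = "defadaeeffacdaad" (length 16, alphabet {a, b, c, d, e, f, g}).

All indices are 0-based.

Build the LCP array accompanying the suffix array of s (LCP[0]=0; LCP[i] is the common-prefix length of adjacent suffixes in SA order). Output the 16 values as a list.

[0, 1, 1, 2, 1, 0, 0, 1, 2, 1, 0, 1, 2, 0, 2, 1]

rank→(start, suffix):
  0 → (13, 'aad')
  1 → (10, 'acdaad')
  2 → (14, 'ad')
  3 → (3, 'adaeeffacdaad')
  4 → (5, 'aeeffacdaad')
  5 → (11, 'cdaad')
  6 → (15, 'd')
  7 → (12, 'daad')
  8 → (4, 'daeeffacdaad')
  9 → (0, 'defadaeeffacdaad')
  10 → (6, 'eeffacdaad')
  11 → (1, 'efadaeeffacdaad')
  12 → (7, 'effacdaad')
  13 → (9, 'facdaad')
  14 → (2, 'fadaeeffacdaad')
  15 → (8, 'ffacdaad')

SA = [13, 10, 14, 3, 5, 11, 15, 12, 4, 0, 6, 1, 7, 9, 2, 8]
i: (SA[i-1],SA[i]) lcp shared
  1: (13,10) 1 'a'
  2: (10,14) 1 'a'
  3: (14,3) 2 'ad'
  4: (3,5) 1 'a'
  5: (5,11) 0 ''
  6: (11,15) 0 ''
  7: (15,12) 1 'd'
  8: (12,4) 2 'da'
  9: (4,0) 1 'd'
  10: (0,6) 0 ''
  11: (6,1) 1 'e'
  12: (1,7) 2 'ef'
  13: (7,9) 0 ''
  14: (9,2) 2 'fa'
  15: (2,8) 1 'f'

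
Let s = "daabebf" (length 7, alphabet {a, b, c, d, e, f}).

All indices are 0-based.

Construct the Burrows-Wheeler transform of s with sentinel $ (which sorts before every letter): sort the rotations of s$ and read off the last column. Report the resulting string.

rank  rotation  last
    0  $daabebf  f
    1  aabebf$d  d
    2  abebf$da  a
    3  bebf$daa  a
    4  bf$daabe  e
    5  daabebf$  $
    6  ebf$daab  b
    7  f$daabeb  b

fdaae$bb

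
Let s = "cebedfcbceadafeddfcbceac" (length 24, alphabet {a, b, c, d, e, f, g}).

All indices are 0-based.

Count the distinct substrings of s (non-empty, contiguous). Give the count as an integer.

259

rank→(start, suffix):
  0 → (22, 'ac')
  1 → (10, 'adafeddfcbceac')
  2 → (12, 'afeddfcbceac')
  3 → (19, 'bceac')
  4 → (7, 'bceadafeddfcbceac')
  5 → (2, 'bedfcbceadafeddfcbceac')
  6 → (23, 'c')
  7 → (18, 'cbceac')
  8 → (6, 'cbceadafeddfcbceac')
  9 → (20, 'ceac')
  10 → (8, 'ceadafeddfcbceac')
  11 → (0, 'cebedfcbceadafeddfcbceac')
  12 → (11, 'dafeddfcbceac')
  13 → (15, 'ddfcbceac')
  14 → (16, 'dfcbceac')
  15 → (4, 'dfcbceadafeddfcbceac')
  16 → (21, 'eac')
  17 → (9, 'eadafeddfcbceac')
  18 → (1, 'ebedfcbceadafeddfcbceac')
  19 → (14, 'eddfcbceac')
  20 → (3, 'edfcbceadafeddfcbceac')
  21 → (17, 'fcbceac')
  22 → (5, 'fcbceadafeddfcbceac')
  23 → (13, 'feddfcbceac')

SA = [22, 10, 12, 19, 7, 2, 23, 18, 6, 20, 8, 0, 11, 15, 16, 4, 21, 9, 1, 14, 3, 17, 5, 13]
rank  pair      lcp
   1  s[22:],s[10:]  1  'a'
   2  s[10:],s[12:]  1  'a'
   3  s[12:],s[19:]  0  ''
   4  s[19:],s[7:]  4  'bcea'
   5  s[7:],s[2:]  1  'b'
   6  s[2:],s[23:]  0  ''
   7  s[23:],s[18:]  1  'c'
   8  s[18:],s[6:]  5  'cbcea'
   9  s[6:],s[20:]  1  'c'
  10  s[20:],s[8:]  3  'cea'
  11  s[8:],s[0:]  2  'ce'
  12  s[0:],s[11:]  0  ''
  13  s[11:],s[15:]  1  'd'
  14  s[15:],s[16:]  1  'd'
  15  s[16:],s[4:]  7  'dfcbcea'
  16  s[4:],s[21:]  0  ''
  17  s[21:],s[9:]  2  'ea'
  18  s[9:],s[1:]  1  'e'
  19  s[1:],s[14:]  1  'e'
  20  s[14:],s[3:]  2  'ed'
  21  s[3:],s[17:]  0  ''
  22  s[17:],s[5:]  6  'fcbcea'
  23  s[5:],s[13:]  1  'f'

n(n+1)/2 = 24·25/2 = 300
Σ LCP = 0 + 1 + 1 + 0 + 4 + 1 + 0 + 1 + 5 + 1 + 3 + 2 + 0 + 1 + 1 + 7 + 0 + 2 + 1 + 1 + 2 + 0 + 6 + 1 = 41
distinct = 300 − 41 = 259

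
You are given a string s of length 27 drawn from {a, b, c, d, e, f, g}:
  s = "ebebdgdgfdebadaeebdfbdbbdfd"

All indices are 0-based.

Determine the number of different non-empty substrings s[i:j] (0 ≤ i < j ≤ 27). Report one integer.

346

rank→(start, suffix):
  0 → (12, 'adaeebdfbdbbdfd')
  1 → (14, 'aeebdfbdbbdfd')
  2 → (11, 'badaeebdfbdbbdfd')
  3 → (22, 'bbdfd')
  4 → (20, 'bdbbdfd')
  5 → (17, 'bdfbdbbdfd')
  6 → (23, 'bdfd')
  7 → (3, 'bdgdgfdebadaeebdfbdbbdfd')
  8 → (1, 'bebdgdgfdebadaeebdfbdbbdfd')
  9 → (26, 'd')
  10 → (13, 'daeebdfbdbbdfd')
  11 → (21, 'dbbdfd')
  12 → (9, 'debadaeebdfbdbbdfd')
  13 → (18, 'dfbdbbdfd')
  14 → (24, 'dfd')
  15 → (4, 'dgdgfdebadaeebdfbdbbdfd')
  16 → (6, 'dgfdebadaeebdfbdbbdfd')
  17 → (10, 'ebadaeebdfbdbbdfd')
  18 → (16, 'ebdfbdbbdfd')
  19 → (2, 'ebdgdgfdebadaeebdfbdbbdfd')
  20 → (0, 'ebebdgdgfdebadaeebdfbdbbdfd')
  21 → (15, 'eebdfbdbbdfd')
  22 → (19, 'fbdbbdfd')
  23 → (25, 'fd')
  24 → (8, 'fdebadaeebdfbdbbdfd')
  25 → (5, 'gdgfdebadaeebdfbdbbdfd')
  26 → (7, 'gfdebadaeebdfbdbbdfd')

SA = [12, 14, 11, 22, 20, 17, 23, 3, 1, 26, 13, 21, 9, 18, 24, 4, 6, 10, 16, 2, 0, 15, 19, 25, 8, 5, 7]
i: (SA[i-1],SA[i]) lcp shared
  1: (12,14) 1 'a'
  2: (14,11) 0 ''
  3: (11,22) 1 'b'
  4: (22,20) 1 'b'
  5: (20,17) 2 'bd'
  6: (17,23) 3 'bdf'
  7: (23,3) 2 'bd'
  8: (3,1) 1 'b'
  9: (1,26) 0 ''
  10: (26,13) 1 'd'
  11: (13,21) 1 'd'
  12: (21,9) 1 'd'
  13: (9,18) 1 'd'
  14: (18,24) 2 'df'
  15: (24,4) 1 'd'
  16: (4,6) 2 'dg'
  17: (6,10) 0 ''
  18: (10,16) 2 'eb'
  19: (16,2) 3 'ebd'
  20: (2,0) 2 'eb'
  21: (0,15) 1 'e'
  22: (15,19) 0 ''
  23: (19,25) 1 'f'
  24: (25,8) 2 'fd'
  25: (8,5) 0 ''
  26: (5,7) 1 'g'

n(n+1)/2 = 27·28/2 = 378
Σ LCP = 0 + 1 + 0 + 1 + 1 + 2 + 3 + 2 + 1 + 0 + 1 + 1 + 1 + 1 + 2 + 1 + 2 + 0 + 2 + 3 + 2 + 1 + 0 + 1 + 2 + 0 + 1 = 32
distinct = 378 − 32 = 346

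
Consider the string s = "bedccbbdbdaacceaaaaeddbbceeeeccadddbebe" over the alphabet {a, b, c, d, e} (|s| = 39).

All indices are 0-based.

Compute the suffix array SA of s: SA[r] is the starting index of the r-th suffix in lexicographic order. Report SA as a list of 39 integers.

rank→(start, suffix):
  0 → (15, 'aaaaeddbbceeeeccadddbebe')
  1 → (16, 'aaaeddbbceeeeccadddbebe')
  2 → (10, 'aacceaaaaeddbbceeeeccadddbebe')
  3 → (17, 'aaeddbbceeeeccadddbebe')
  4 → (11, 'acceaaaaeddbbceeeeccadddbebe')
  5 → (31, 'adddbebe')
  6 → (18, 'aeddbbceeeeccadddbebe')
  7 → (22, 'bbceeeeccadddbebe')
  8 → (5, 'bbdbdaacceaaaaeddbbceeeeccadddbebe')
  9 → (23, 'bceeeeccadddbebe')
  10 → (8, 'bdaacceaaaaeddbbceeeeccadddbebe')
  11 → (6, 'bdbdaacceaaaaeddbbceeeeccadddbebe')
  12 → (37, 'be')
  13 → (35, 'bebe')
  14 → (0, 'bedccbbdbdaacceaaaaeddbbceeeeccadddbebe')
  15 → (30, 'cadddbebe')
  16 → (4, 'cbbdbdaacceaaaaeddbbceeeeccadddbebe')
  17 → (29, 'ccadddbebe')
  18 → (3, 'ccbbdbdaacceaaaaeddbbceeeeccadddbebe')
  19 → (12, 'cceaaaaeddbbceeeeccadddbebe')
  20 → (13, 'ceaaaaeddbbceeeeccadddbebe')
  21 → (24, 'ceeeeccadddbebe')
  22 → (9, 'daacceaaaaeddbbceeeeccadddbebe')
  23 → (21, 'dbbceeeeccadddbebe')
  24 → (7, 'dbdaacceaaaaeddbbceeeeccadddbebe')
  25 → (34, 'dbebe')
  26 → (2, 'dccbbdbdaacceaaaaeddbbceeeeccadddbebe')
  27 → (20, 'ddbbceeeeccadddbebe')
  28 → (33, 'ddbebe')
  29 → (32, 'dddbebe')
  30 → (38, 'e')
  31 → (14, 'eaaaaeddbbceeeeccadddbebe')
  32 → (36, 'ebe')
  33 → (28, 'eccadddbebe')
  34 → (1, 'edccbbdbdaacceaaaaeddbbceeeeccadddbebe')
  35 → (19, 'eddbbceeeeccadddbebe')
  36 → (27, 'eeccadddbebe')
  37 → (26, 'eeeccadddbebe')
  38 → (25, 'eeeeccadddbebe')

[15, 16, 10, 17, 11, 31, 18, 22, 5, 23, 8, 6, 37, 35, 0, 30, 4, 29, 3, 12, 13, 24, 9, 21, 7, 34, 2, 20, 33, 32, 38, 14, 36, 28, 1, 19, 27, 26, 25]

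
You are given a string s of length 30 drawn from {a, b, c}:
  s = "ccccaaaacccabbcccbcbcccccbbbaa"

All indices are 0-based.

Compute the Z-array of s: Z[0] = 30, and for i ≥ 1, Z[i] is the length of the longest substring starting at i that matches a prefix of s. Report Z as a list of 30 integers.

[30, 3, 2, 1, 0, 0, 0, 0, 3, 2, 1, 0, 0, 0, 3, 2, 1, 0, 1, 0, 4, 4, 3, 2, 1, 0, 0, 0, 0, 0]

Z[0]=30
i=1: fresh scan; Z[1]=3 scan→box=[1,4)
i=2: min(r-i=2, Z[1]=3)=2; Z[2]=2
i=3: min(r-i=1, Z[2]=2)=1; Z[3]=1
i=4: fresh scan; Z[4]=0
i=5: fresh scan; Z[5]=0
i=6: fresh scan; Z[6]=0
i=7: fresh scan; Z[7]=0
i=8: fresh scan; Z[8]=3 scan→box=[8,11)
i=9: min(r-i=2, Z[1]=3)=2; Z[9]=2
i=10: min(r-i=1, Z[2]=2)=1; Z[10]=1
i=11: fresh scan; Z[11]=0
i=12: fresh scan; Z[12]=0
i=13: fresh scan; Z[13]=0
i=14: fresh scan; Z[14]=3 scan→box=[14,17)
i=15: min(r-i=2, Z[1]=3)=2; Z[15]=2
i=16: min(r-i=1, Z[2]=2)=1; Z[16]=1
i=17: fresh scan; Z[17]=0
i=18: fresh scan; Z[18]=1 scan→box=[18,19)
i=19: fresh scan; Z[19]=0
i=20: fresh scan; Z[20]=4 scan→box=[20,24)
i=21: min(r-i=3, Z[1]=3)=3; Z[21]=4 scan→box=[21,25)
i=22: min(r-i=3, Z[1]=3)=3; Z[22]=3
i=23: min(r-i=2, Z[2]=2)=2; Z[23]=2
i=24: min(r-i=1, Z[3]=1)=1; Z[24]=1
i=25: fresh scan; Z[25]=0
i=26: fresh scan; Z[26]=0
i=27: fresh scan; Z[27]=0
i=28: fresh scan; Z[28]=0
i=29: fresh scan; Z[29]=0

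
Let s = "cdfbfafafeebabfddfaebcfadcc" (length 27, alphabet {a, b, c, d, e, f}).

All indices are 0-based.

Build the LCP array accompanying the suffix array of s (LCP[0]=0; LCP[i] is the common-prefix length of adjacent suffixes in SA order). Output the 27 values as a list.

sorted suffixes:
  #0 SA[0]=12  'abfddfaebcfadcc'
  #1 SA[1]=23  'adcc'
  #2 SA[2]=18  'aebcfadcc'
  #3 SA[3]=5  'afafeebabfddfaebcfadcc'
  #4 SA[4]=7  'afeebabfddfaebcfadcc'
  #5 SA[5]=11  'babfddfaebcfadcc'
  #6 SA[6]=20  'bcfadcc'
  #7 SA[7]=3  'bfafafeebabfddfaebcfadcc'
  #8 SA[8]=13  'bfddfaebcfadcc'
  #9 SA[9]=26  'c'
  #10 SA[10]=25  'cc'
  #11 SA[11]=0  'cdfbfafafeebabfddfaebcfadcc'
  #12 SA[12]=21  'cfadcc'
  #13 SA[13]=24  'dcc'
  #14 SA[14]=15  'ddfaebcfadcc'
  #15 SA[15]=16  'dfaebcfadcc'
  #16 SA[16]=1  'dfbfafafeebabfddfaebcfadcc'
  #17 SA[17]=10  'ebabfddfaebcfadcc'
  #18 SA[18]=19  'ebcfadcc'
  #19 SA[19]=9  'eebabfddfaebcfadcc'
  #20 SA[20]=22  'fadcc'
  #21 SA[21]=17  'faebcfadcc'
  #22 SA[22]=4  'fafafeebabfddfaebcfadcc'
  #23 SA[23]=6  'fafeebabfddfaebcfadcc'
  #24 SA[24]=2  'fbfafafeebabfddfaebcfadcc'
  #25 SA[25]=14  'fddfaebcfadcc'
  #26 SA[26]=8  'feebabfddfaebcfadcc'

SA = [12, 23, 18, 5, 7, 11, 20, 3, 13, 26, 25, 0, 21, 24, 15, 16, 1, 10, 19, 9, 22, 17, 4, 6, 2, 14, 8]
rank  pair      lcp
   1  s[12:],s[23:]  1  'a'
   2  s[23:],s[18:]  1  'a'
   3  s[18:],s[5:]  1  'a'
   4  s[5:],s[7:]  2  'af'
   5  s[7:],s[11:]  0  ''
   6  s[11:],s[20:]  1  'b'
   7  s[20:],s[3:]  1  'b'
   8  s[3:],s[13:]  2  'bf'
   9  s[13:],s[26:]  0  ''
  10  s[26:],s[25:]  1  'c'
  11  s[25:],s[0:]  1  'c'
  12  s[0:],s[21:]  1  'c'
  13  s[21:],s[24:]  0  ''
  14  s[24:],s[15:]  1  'd'
  15  s[15:],s[16:]  1  'd'
  16  s[16:],s[1:]  2  'df'
  17  s[1:],s[10:]  0  ''
  18  s[10:],s[19:]  2  'eb'
  19  s[19:],s[9:]  1  'e'
  20  s[9:],s[22:]  0  ''
  21  s[22:],s[17:]  2  'fa'
  22  s[17:],s[4:]  2  'fa'
  23  s[4:],s[6:]  3  'faf'
  24  s[6:],s[2:]  1  'f'
  25  s[2:],s[14:]  1  'f'
  26  s[14:],s[8:]  1  'f'

[0, 1, 1, 1, 2, 0, 1, 1, 2, 0, 1, 1, 1, 0, 1, 1, 2, 0, 2, 1, 0, 2, 2, 3, 1, 1, 1]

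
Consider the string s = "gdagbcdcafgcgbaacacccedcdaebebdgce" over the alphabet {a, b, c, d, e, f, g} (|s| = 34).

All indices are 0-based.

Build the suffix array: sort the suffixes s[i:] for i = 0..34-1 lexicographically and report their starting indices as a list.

[14, 15, 17, 25, 8, 2, 13, 4, 29, 27, 16, 7, 18, 19, 23, 5, 32, 20, 11, 24, 1, 6, 22, 30, 33, 28, 26, 21, 9, 12, 3, 31, 10, 0]

rank | idx | suffix
   0 |  14 | aacacccedcdaebebdgce
   1 |  15 | acacccedcdaebebdgce
   2 |  17 | acccedcdaebebdgce
   3 |  25 | aebebdgce
   4 |   8 | afgcgbaacacccedcdaebebdgce
   5 |   2 | agbcdcafgcgbaacacccedcdaebebdgce
   6 |  13 | baacacccedcdaebebdgce
   7 |   4 | bcdcafgcgbaacacccedcdaebebdgce
   8 |  29 | bdgce
   9 |  27 | bebdgce
  10 |  16 | cacccedcdaebebdgce
  11 |   7 | cafgcgbaacacccedcdaebebdgce
  12 |  18 | cccedcdaebebdgce
  13 |  19 | ccedcdaebebdgce
  14 |  23 | cdaebebdgce
  15 |   5 | cdcafgcgbaacacccedcdaebebdgce
  16 |  32 | ce
  17 |  20 | cedcdaebebdgce
  18 |  11 | cgbaacacccedcdaebebdgce
  19 |  24 | daebebdgce
  20 |   1 | dagbcdcafgcgbaacacccedcdaebebdgce
  21 |   6 | dcafgcgbaacacccedcdaebebdgce
  22 |  22 | dcdaebebdgce
  23 |  30 | dgce
  24 |  33 | e
  25 |  28 | ebdgce
  26 |  26 | ebebdgce
  27 |  21 | edcdaebebdgce
  28 |   9 | fgcgbaacacccedcdaebebdgce
  29 |  12 | gbaacacccedcdaebebdgce
  30 |   3 | gbcdcafgcgbaacacccedcdaebebdgce
  31 |  31 | gce
  32 |  10 | gcgbaacacccedcdaebebdgce
  33 |   0 | gdagbcdcafgcgbaacacccedcdaebebdgce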